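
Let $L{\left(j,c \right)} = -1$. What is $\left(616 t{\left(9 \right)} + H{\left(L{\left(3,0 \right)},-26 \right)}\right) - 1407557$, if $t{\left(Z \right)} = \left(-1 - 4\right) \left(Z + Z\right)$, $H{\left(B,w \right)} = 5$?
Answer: $-1462992$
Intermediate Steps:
$t{\left(Z \right)} = - 10 Z$ ($t{\left(Z \right)} = - 5 \cdot 2 Z = - 10 Z$)
$\left(616 t{\left(9 \right)} + H{\left(L{\left(3,0 \right)},-26 \right)}\right) - 1407557 = \left(616 \left(\left(-10\right) 9\right) + 5\right) - 1407557 = \left(616 \left(-90\right) + 5\right) - 1407557 = \left(-55440 + 5\right) - 1407557 = -55435 - 1407557 = -1462992$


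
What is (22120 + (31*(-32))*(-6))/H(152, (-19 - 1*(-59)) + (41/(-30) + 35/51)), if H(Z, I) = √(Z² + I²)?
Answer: 14316720*√6411473209/6411473209 ≈ 178.80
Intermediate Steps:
H(Z, I) = √(I² + Z²)
(22120 + (31*(-32))*(-6))/H(152, (-19 - 1*(-59)) + (41/(-30) + 35/51)) = (22120 + (31*(-32))*(-6))/(√(((-19 - 1*(-59)) + (41/(-30) + 35/51))² + 152²)) = (22120 - 992*(-6))/(√(((-19 + 59) + (41*(-1/30) + 35*(1/51)))² + 23104)) = (22120 + 5952)/(√((40 + (-41/30 + 35/51))² + 23104)) = 28072/(√((40 - 347/510)² + 23104)) = 28072/(√((20053/510)² + 23104)) = 28072/(√(402122809/260100 + 23104)) = 28072/(√(6411473209/260100)) = 28072/((√6411473209/510)) = 28072*(510*√6411473209/6411473209) = 14316720*√6411473209/6411473209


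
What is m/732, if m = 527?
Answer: 527/732 ≈ 0.71994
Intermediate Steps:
m/732 = 527/732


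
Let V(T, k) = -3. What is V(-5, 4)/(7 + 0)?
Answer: -3/7 ≈ -0.42857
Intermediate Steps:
V(-5, 4)/(7 + 0) = -3/(7 + 0) = -3/7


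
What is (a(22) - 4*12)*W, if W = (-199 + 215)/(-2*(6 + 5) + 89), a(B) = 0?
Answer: -768/67 ≈ -11.463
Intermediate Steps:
W = 16/67 (W = 16/(-2*11 + 89) = 16/(-22 + 89) = 16/67 ≈ 0.23881)
(a(22) - 4*12)*W = (0 - 4*12)*(16/67) = (0 - 48)*(16/67) = -48*16/67 = -768/67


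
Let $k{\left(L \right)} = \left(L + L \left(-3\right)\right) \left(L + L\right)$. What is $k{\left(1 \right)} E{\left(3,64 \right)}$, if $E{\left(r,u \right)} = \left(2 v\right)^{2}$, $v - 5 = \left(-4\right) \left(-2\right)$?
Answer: $-2704$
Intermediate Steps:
$v = 13$ ($v = 5 - -8 = 5 + 8 = 13$)
$k{\left(L \right)} = - 4 L^{2}$ ($k{\left(L \right)} = \left(L - 3 L\right) 2 L = - 2 L 2 L = - 4 L^{2}$)
$E{\left(r,u \right)} = 676$ ($E{\left(r,u \right)} = \left(2 \cdot 13\right)^{2} = 26^{2} = 676$)
$k{\left(1 \right)} E{\left(3,64 \right)} = - 4 \cdot 1^{2} \cdot 676 = \left(-4\right) 1 \cdot 676 = \left(-4\right) 676 = -2704$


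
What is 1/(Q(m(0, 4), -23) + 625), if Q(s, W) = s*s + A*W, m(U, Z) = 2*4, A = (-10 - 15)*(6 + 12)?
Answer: 1/11039 ≈ 9.0588e-5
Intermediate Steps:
A = -450 (A = -25*18 = -450)
m(U, Z) = 8
Q(s, W) = s² - 450*W (Q(s, W) = s*s - 450*W = s² - 450*W)
1/(Q(m(0, 4), -23) + 625) = 1/((8² - 450*(-23)) + 625) = 1/((64 + 10350) + 625) = 1/(10414 + 625) = 1/11039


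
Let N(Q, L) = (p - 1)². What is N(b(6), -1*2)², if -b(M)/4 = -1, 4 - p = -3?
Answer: 1296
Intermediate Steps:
p = 7 (p = 4 - 1*(-3) = 4 + 3 = 7)
b(M) = 4 (b(M) = -4*(-1) = 4)
N(Q, L) = 36 (N(Q, L) = (7 - 1)² = 6² = 36)
N(b(6), -1*2)² = 36² = 1296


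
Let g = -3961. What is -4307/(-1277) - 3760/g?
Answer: 21861547/5058197 ≈ 4.3220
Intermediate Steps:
-4307/(-1277) - 3760/g = -4307/(-1277) - 3760/(-3961) = -4307*(-1/1277) - 3760*(-1/3961) = 4307/1277 + 3760/3961 = 21861547/5058197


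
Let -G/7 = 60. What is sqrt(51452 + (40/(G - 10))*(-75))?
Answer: 8*sqrt(1486682)/43 ≈ 226.85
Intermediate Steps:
G = -420 (G = -7*60 = -420)
sqrt(51452 + (40/(G - 10))*(-75)) = sqrt(51452 + (40/(-420 - 10))*(-75)) = sqrt(51452 + (40/(-430))*(-75)) = sqrt(51452 + (40*(-1/430))*(-75)) = sqrt(51452 - 4/43*(-75)) = sqrt(51452 + 300/43) = sqrt(2212736/43) = 8*sqrt(1486682)/43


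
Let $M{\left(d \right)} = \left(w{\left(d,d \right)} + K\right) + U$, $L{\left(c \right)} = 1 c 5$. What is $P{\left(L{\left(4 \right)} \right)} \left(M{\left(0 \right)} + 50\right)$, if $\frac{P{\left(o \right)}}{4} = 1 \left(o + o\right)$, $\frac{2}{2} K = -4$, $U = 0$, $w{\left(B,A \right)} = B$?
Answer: $7360$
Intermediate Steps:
$K = -4$
$L{\left(c \right)} = 5 c$ ($L{\left(c \right)} = c 5 = 5 c$)
$P{\left(o \right)} = 8 o$ ($P{\left(o \right)} = 4 \cdot 1 \left(o + o\right) = 4 \cdot 1 \cdot 2 o = 4 \cdot 2 o = 8 o$)
$M{\left(d \right)} = -4 + d$ ($M{\left(d \right)} = \left(d - 4\right) + 0 = \left(-4 + d\right) + 0 = -4 + d$)
$P{\left(L{\left(4 \right)} \right)} \left(M{\left(0 \right)} + 50\right) = 8 \cdot 5 \cdot 4 \left(\left(-4 + 0\right) + 50\right) = 8 \cdot 20 \left(-4 + 50\right) = 160 \cdot 46 = 7360$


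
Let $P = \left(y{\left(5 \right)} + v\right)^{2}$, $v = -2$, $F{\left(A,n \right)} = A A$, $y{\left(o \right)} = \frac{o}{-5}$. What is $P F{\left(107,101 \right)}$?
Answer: $103041$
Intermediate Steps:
$y{\left(o \right)} = - \frac{o}{5}$ ($y{\left(o \right)} = o \left(- \frac{1}{5}\right) = - \frac{o}{5}$)
$F{\left(A,n \right)} = A^{2}$
$P = 9$ ($P = \left(\left(- \frac{1}{5}\right) 5 - 2\right)^{2} = \left(-1 - 2\right)^{2} = \left(-3\right)^{2} = 9$)
$P F{\left(107,101 \right)} = 9 \cdot 107^{2} = 9 \cdot 11449 = 103041$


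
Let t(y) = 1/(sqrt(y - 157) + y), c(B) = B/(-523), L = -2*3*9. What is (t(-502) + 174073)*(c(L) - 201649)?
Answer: -4638425618723013581/132142749 + 105462373*I*sqrt(659)/132142749 ≈ -3.5102e+10 + 20.488*I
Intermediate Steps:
L = -54 (L = -6*9 = -54)
c(B) = -B/523 (c(B) = B*(-1/523) = -B/523)
t(y) = 1/(y + sqrt(-157 + y)) (t(y) = 1/(sqrt(-157 + y) + y) = 1/(y + sqrt(-157 + y)))
(t(-502) + 174073)*(c(L) - 201649) = (1/(-502 + sqrt(-157 - 502)) + 174073)*(-1/523*(-54) - 201649) = (1/(-502 + sqrt(-659)) + 174073)*(54/523 - 201649) = (1/(-502 + I*sqrt(659)) + 174073)*(-105462373/523) = (174073 + 1/(-502 + I*sqrt(659)))*(-105462373/523) = -18358151655229/523 - 105462373/(523*(-502 + I*sqrt(659)))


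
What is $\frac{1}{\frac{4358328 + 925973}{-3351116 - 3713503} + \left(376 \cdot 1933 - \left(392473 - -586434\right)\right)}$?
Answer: $- \frac{7064619}{1780988669582} \approx -3.9667 \cdot 10^{-6}$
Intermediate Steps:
$\frac{1}{\frac{4358328 + 925973}{-3351116 - 3713503} + \left(376 \cdot 1933 - \left(392473 - -586434\right)\right)} = \frac{1}{\frac{5284301}{-7064619} + \left(726808 - \left(392473 + 586434\right)\right)} = \frac{1}{5284301 \left(- \frac{1}{7064619}\right) + \left(726808 - 978907\right)} = \frac{1}{- \frac{5284301}{7064619} + \left(726808 - 978907\right)} = \frac{1}{- \frac{5284301}{7064619} - 252099} = \frac{1}{- \frac{1780988669582}{7064619}} = - \frac{7064619}{1780988669582}$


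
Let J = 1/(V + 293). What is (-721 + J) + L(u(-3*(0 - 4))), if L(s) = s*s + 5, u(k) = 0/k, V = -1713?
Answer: -1016721/1420 ≈ -716.00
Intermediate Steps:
u(k) = 0
L(s) = 5 + s**2 (L(s) = s**2 + 5 = 5 + s**2)
J = -1/1420 (J = 1/(-1713 + 293) = 1/(-1420) = -1/1420 ≈ -0.00070423)
(-721 + J) + L(u(-3*(0 - 4))) = (-721 - 1/1420) + (5 + 0**2) = -1023821/1420 + (5 + 0) = -1023821/1420 + 5 = -1016721/1420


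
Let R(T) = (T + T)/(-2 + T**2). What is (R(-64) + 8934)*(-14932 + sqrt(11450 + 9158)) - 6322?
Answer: -273086878422/2047 + 146302672*sqrt(322)/2047 ≈ -1.3213e+8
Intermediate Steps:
R(T) = 2*T/(-2 + T**2) (R(T) = (2*T)/(-2 + T**2) = 2*T/(-2 + T**2))
(R(-64) + 8934)*(-14932 + sqrt(11450 + 9158)) - 6322 = (2*(-64)/(-2 + (-64)**2) + 8934)*(-14932 + sqrt(11450 + 9158)) - 6322 = (2*(-64)/(-2 + 4096) + 8934)*(-14932 + sqrt(20608)) - 6322 = (2*(-64)/4094 + 8934)*(-14932 + 8*sqrt(322)) - 6322 = (2*(-64)*(1/4094) + 8934)*(-14932 + 8*sqrt(322)) - 6322 = (-64/2047 + 8934)*(-14932 + 8*sqrt(322)) - 6322 = 18287834*(-14932 + 8*sqrt(322))/2047 - 6322 = (-273073937288/2047 + 146302672*sqrt(322)/2047) - 6322 = -273086878422/2047 + 146302672*sqrt(322)/2047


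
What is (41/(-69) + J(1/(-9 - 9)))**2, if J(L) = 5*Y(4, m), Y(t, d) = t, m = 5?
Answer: 1792921/4761 ≈ 376.58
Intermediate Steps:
J(L) = 20 (J(L) = 5*4 = 20)
(41/(-69) + J(1/(-9 - 9)))**2 = (41/(-69) + 20)**2 = (41*(-1/69) + 20)**2 = (-41/69 + 20)**2 = (1339/69)**2 = 1792921/4761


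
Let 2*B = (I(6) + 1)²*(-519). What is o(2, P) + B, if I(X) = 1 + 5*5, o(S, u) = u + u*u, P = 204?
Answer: -294711/2 ≈ -1.4736e+5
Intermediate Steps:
o(S, u) = u + u²
I(X) = 26 (I(X) = 1 + 25 = 26)
B = -378351/2 (B = ((26 + 1)²*(-519))/2 = (27²*(-519))/2 = (729*(-519))/2 = (½)*(-378351) = -378351/2 ≈ -1.8918e+5)
o(2, P) + B = 204*(1 + 204) - 378351/2 = 204*205 - 378351/2 = 41820 - 378351/2 = -294711/2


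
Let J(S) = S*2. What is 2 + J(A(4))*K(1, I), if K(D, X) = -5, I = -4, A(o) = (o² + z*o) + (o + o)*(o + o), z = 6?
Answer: -1038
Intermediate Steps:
A(o) = 5*o² + 6*o (A(o) = (o² + 6*o) + (o + o)*(o + o) = (o² + 6*o) + (2*o)*(2*o) = (o² + 6*o) + 4*o² = 5*o² + 6*o)
J(S) = 2*S
2 + J(A(4))*K(1, I) = 2 + (2*(4*(6 + 5*4)))*(-5) = 2 + (2*(4*(6 + 20)))*(-5) = 2 + (2*(4*26))*(-5) = 2 + (2*104)*(-5) = 2 + 208*(-5) = 2 - 1040 = -1038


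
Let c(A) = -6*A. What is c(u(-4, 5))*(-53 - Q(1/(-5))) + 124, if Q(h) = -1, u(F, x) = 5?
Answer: 1684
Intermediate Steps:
c(u(-4, 5))*(-53 - Q(1/(-5))) + 124 = (-6*5)*(-53 - 1*(-1)) + 124 = -30*(-53 + 1) + 124 = -30*(-52) + 124 = 1560 + 124 = 1684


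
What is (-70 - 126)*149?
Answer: -29204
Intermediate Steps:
(-70 - 126)*149 = -196*149 = -29204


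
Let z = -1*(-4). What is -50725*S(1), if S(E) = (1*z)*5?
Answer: -1014500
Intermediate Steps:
z = 4
S(E) = 20 (S(E) = (1*4)*5 = 4*5 = 20)
-50725*S(1) = -50725*20 = -1014500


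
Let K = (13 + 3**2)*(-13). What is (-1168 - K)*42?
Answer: -37044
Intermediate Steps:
K = -286 (K = (13 + 9)*(-13) = 22*(-13) = -286)
(-1168 - K)*42 = (-1168 - 1*(-286))*42 = (-1168 + 286)*42 = -882*42 = -37044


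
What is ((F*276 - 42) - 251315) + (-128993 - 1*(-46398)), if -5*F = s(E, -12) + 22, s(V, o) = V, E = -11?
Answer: -1672796/5 ≈ -3.3456e+5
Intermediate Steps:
F = -11/5 (F = -(-11 + 22)/5 = -1/5*11 = -11/5 ≈ -2.2000)
((F*276 - 42) - 251315) + (-128993 - 1*(-46398)) = ((-11/5*276 - 42) - 251315) + (-128993 - 1*(-46398)) = ((-3036/5 - 42) - 251315) + (-128993 + 46398) = (-3246/5 - 251315) - 82595 = -1259821/5 - 82595 = -1672796/5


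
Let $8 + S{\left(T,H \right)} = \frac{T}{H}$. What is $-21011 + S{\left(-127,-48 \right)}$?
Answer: $- \frac{1008785}{48} \approx -21016.0$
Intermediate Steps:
$S{\left(T,H \right)} = -8 + \frac{T}{H}$
$-21011 + S{\left(-127,-48 \right)} = -21011 - \left(8 + \frac{127}{-48}\right) = -21011 - \frac{257}{48} = - \frac{1008785}{48}$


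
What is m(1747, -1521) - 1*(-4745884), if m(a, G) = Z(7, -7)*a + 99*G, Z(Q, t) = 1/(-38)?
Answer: 174619843/38 ≈ 4.5953e+6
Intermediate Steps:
Z(Q, t) = -1/38
m(a, G) = 99*G - a/38 (m(a, G) = -a/38 + 99*G = 99*G - a/38)
m(1747, -1521) - 1*(-4745884) = (99*(-1521) - 1/38*1747) - 1*(-4745884) = (-150579 - 1747/38) + 4745884 = -5723749/38 + 4745884 = 174619843/38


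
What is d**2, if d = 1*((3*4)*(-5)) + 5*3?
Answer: 2025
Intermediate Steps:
d = -45 (d = 1*(12*(-5)) + 15 = 1*(-60) + 15 = -60 + 15 = -45)
d**2 = (-45)**2 = 2025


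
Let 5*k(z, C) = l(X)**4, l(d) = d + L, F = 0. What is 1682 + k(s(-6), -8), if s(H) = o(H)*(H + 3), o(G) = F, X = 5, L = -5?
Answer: 1682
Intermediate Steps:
l(d) = -5 + d (l(d) = d - 5 = -5 + d)
o(G) = 0
s(H) = 0 (s(H) = 0*(H + 3) = 0*(3 + H) = 0)
k(z, C) = 0 (k(z, C) = (-5 + 5)**4/5 = (1/5)*0**4 = (1/5)*0 = 0)
1682 + k(s(-6), -8) = 1682 + 0 = 1682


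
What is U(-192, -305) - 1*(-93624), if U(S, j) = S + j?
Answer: 93127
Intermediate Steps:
U(-192, -305) - 1*(-93624) = (-192 - 305) - 1*(-93624) = -497 + 93624 = 93127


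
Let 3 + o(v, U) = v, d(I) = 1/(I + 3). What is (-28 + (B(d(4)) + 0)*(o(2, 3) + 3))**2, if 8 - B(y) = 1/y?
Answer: 676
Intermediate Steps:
d(I) = 1/(3 + I)
o(v, U) = -3 + v
B(y) = 8 - 1/y
(-28 + (B(d(4)) + 0)*(o(2, 3) + 3))**2 = (-28 + ((8 - 1/(1/(3 + 4))) + 0)*((-3 + 2) + 3))**2 = (-28 + ((8 - 1/(1/7)) + 0)*(-1 + 3))**2 = (-28 + ((8 - 1/1/7) + 0)*2)**2 = (-28 + ((8 - 1*7) + 0)*2)**2 = (-28 + ((8 - 7) + 0)*2)**2 = (-28 + (1 + 0)*2)**2 = (-28 + 1*2)**2 = (-28 + 2)**2 = (-26)**2 = 676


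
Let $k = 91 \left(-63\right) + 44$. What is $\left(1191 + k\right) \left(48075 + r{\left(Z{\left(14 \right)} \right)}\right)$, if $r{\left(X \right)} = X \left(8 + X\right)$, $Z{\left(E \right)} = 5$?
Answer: $-216533720$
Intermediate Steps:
$k = -5689$ ($k = -5733 + 44 = -5689$)
$\left(1191 + k\right) \left(48075 + r{\left(Z{\left(14 \right)} \right)}\right) = \left(1191 - 5689\right) \left(48075 + 5 \left(8 + 5\right)\right) = - 4498 \left(48075 + 5 \cdot 13\right) = - 4498 \left(48075 + 65\right) = \left(-4498\right) 48140 = -216533720$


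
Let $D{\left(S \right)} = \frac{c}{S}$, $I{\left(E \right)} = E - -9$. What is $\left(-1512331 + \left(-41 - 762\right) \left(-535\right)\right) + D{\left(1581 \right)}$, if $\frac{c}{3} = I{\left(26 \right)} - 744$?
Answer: $- \frac{570597311}{527} \approx -1.0827 \cdot 10^{6}$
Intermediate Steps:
$I{\left(E \right)} = 9 + E$ ($I{\left(E \right)} = E + 9 = 9 + E$)
$c = -2127$ ($c = 3 \left(\left(9 + 26\right) - 744\right) = 3 \left(35 - 744\right) = 3 \left(-709\right) = -2127$)
$D{\left(S \right)} = - \frac{2127}{S}$
$\left(-1512331 + \left(-41 - 762\right) \left(-535\right)\right) + D{\left(1581 \right)} = \left(-1512331 + \left(-41 - 762\right) \left(-535\right)\right) - \frac{2127}{1581} = \left(-1512331 - -429605\right) - \frac{709}{527} = \left(-1512331 + 429605\right) - \frac{709}{527} = -1082726 - \frac{709}{527} = - \frac{570597311}{527}$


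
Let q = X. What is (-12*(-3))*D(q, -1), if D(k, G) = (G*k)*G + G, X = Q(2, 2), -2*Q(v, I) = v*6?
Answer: -252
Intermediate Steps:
Q(v, I) = -3*v (Q(v, I) = -v*6/2 = -3*v)
X = -6 (X = -3*2 = -6)
q = -6
D(k, G) = G + k*G² (D(k, G) = k*G² + G = G + k*G²)
(-12*(-3))*D(q, -1) = (-12*(-3))*(-(1 - 1*(-6))) = (-3*(-12))*(-(1 + 6)) = 36*(-1*7) = 36*(-7) = -252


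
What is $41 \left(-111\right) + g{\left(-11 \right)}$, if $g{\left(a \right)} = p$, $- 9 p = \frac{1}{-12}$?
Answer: $- \frac{491507}{108} \approx -4551.0$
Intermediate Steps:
$p = \frac{1}{108}$ ($p = - \frac{1}{9 \left(-12\right)} = \left(- \frac{1}{9}\right) \left(- \frac{1}{12}\right) = \frac{1}{108} \approx 0.0092593$)
$g{\left(a \right)} = \frac{1}{108}$
$41 \left(-111\right) + g{\left(-11 \right)} = 41 \left(-111\right) + \frac{1}{108} = -4551 + \frac{1}{108} = - \frac{491507}{108}$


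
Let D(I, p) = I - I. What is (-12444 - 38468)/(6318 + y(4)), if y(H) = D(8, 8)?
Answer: -25456/3159 ≈ -8.0582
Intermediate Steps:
D(I, p) = 0
y(H) = 0
(-12444 - 38468)/(6318 + y(4)) = (-12444 - 38468)/(6318 + 0) = -50912/6318 = -50912*1/6318 = -25456/3159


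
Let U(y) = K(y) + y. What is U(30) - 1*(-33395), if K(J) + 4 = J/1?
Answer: 33451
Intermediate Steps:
K(J) = -4 + J (K(J) = -4 + J/1 = -4 + J*1 = -4 + J)
U(y) = -4 + 2*y (U(y) = (-4 + y) + y = -4 + 2*y)
U(30) - 1*(-33395) = (-4 + 2*30) - 1*(-33395) = (-4 + 60) + 33395 = 56 + 33395 = 33451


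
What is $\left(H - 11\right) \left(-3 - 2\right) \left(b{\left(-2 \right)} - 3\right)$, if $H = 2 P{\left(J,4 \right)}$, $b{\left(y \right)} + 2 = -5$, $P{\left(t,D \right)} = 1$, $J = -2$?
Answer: $-450$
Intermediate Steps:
$b{\left(y \right)} = -7$ ($b{\left(y \right)} = -2 - 5 = -7$)
$H = 2$ ($H = 2 \cdot 1 = 2$)
$\left(H - 11\right) \left(-3 - 2\right) \left(b{\left(-2 \right)} - 3\right) = \left(2 - 11\right) \left(-3 - 2\right) \left(-7 - 3\right) = - 9 \left(\left(-5\right) \left(-10\right)\right) = \left(-9\right) 50 = -450$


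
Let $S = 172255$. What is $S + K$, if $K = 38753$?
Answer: $211008$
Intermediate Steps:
$S + K = 172255 + 38753 = 211008$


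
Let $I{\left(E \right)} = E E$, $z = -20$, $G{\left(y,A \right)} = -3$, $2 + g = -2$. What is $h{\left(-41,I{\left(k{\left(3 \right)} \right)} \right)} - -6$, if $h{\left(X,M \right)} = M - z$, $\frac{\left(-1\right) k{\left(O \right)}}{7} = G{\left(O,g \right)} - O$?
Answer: $1790$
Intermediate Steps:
$g = -4$ ($g = -2 - 2 = -4$)
$k{\left(O \right)} = 21 + 7 O$ ($k{\left(O \right)} = - 7 \left(-3 - O\right) = 21 + 7 O$)
$I{\left(E \right)} = E^{2}$
$h{\left(X,M \right)} = 20 + M$ ($h{\left(X,M \right)} = M - -20 = M + 20 = 20 + M$)
$h{\left(-41,I{\left(k{\left(3 \right)} \right)} \right)} - -6 = \left(20 + \left(21 + 7 \cdot 3\right)^{2}\right) - -6 = \left(20 + \left(21 + 21\right)^{2}\right) + 6 = \left(20 + 42^{2}\right) + 6 = \left(20 + 1764\right) + 6 = 1784 + 6 = 1790$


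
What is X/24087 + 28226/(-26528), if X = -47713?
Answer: -972805063/319489968 ≈ -3.0449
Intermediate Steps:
X/24087 + 28226/(-26528) = -47713/24087 + 28226/(-26528) = -47713*1/24087 + 28226*(-1/26528) = -47713/24087 - 14113/13264 = -972805063/319489968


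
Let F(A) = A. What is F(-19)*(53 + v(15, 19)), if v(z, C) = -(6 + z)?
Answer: -608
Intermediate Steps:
v(z, C) = -6 - z
F(-19)*(53 + v(15, 19)) = -19*(53 + (-6 - 1*15)) = -19*(53 + (-6 - 15)) = -19*(53 - 21) = -19*32 = -608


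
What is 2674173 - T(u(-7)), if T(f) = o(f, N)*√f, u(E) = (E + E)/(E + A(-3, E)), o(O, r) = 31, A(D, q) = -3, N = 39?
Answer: 2674173 - 31*√35/5 ≈ 2.6741e+6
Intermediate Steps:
u(E) = 2*E/(-3 + E) (u(E) = (E + E)/(E - 3) = (2*E)/(-3 + E) = 2*E/(-3 + E))
T(f) = 31*√f
2674173 - T(u(-7)) = 2674173 - 31*√(2*(-7)/(-3 - 7)) = 2674173 - 31*√(2*(-7)/(-10)) = 2674173 - 31*√(2*(-7)*(-⅒)) = 2674173 - 31*√(7/5) = 2674173 - 31*√35/5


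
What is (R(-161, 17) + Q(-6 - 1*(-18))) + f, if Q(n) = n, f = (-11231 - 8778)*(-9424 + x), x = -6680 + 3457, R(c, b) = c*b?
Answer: 253051098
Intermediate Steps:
R(c, b) = b*c
x = -3223
f = 253053823 (f = (-11231 - 8778)*(-9424 - 3223) = -20009*(-12647) = 253053823)
(R(-161, 17) + Q(-6 - 1*(-18))) + f = (17*(-161) + (-6 - 1*(-18))) + 253053823 = (-2737 + (-6 + 18)) + 253053823 = (-2737 + 12) + 253053823 = -2725 + 253053823 = 253051098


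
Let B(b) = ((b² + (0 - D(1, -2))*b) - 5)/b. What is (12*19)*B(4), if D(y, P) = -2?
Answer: 1083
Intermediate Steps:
B(b) = (-5 + b² + 2*b)/b (B(b) = ((b² + (0 - 1*(-2))*b) - 5)/b = ((b² + (0 + 2)*b) - 5)/b = ((b² + 2*b) - 5)/b = (-5 + b² + 2*b)/b)
(12*19)*B(4) = (12*19)*(2 + 4 - 5/4) = 228*(2 + 4 - 5*¼) = 228*(2 + 4 - 5/4) = 228*(19/4) = 1083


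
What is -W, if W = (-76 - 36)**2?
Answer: -12544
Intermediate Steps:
W = 12544 (W = (-112)**2 = 12544)
-W = -1*12544 = -12544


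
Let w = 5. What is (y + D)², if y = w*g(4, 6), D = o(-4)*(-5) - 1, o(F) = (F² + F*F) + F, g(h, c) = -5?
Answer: 27556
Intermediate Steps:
o(F) = F + 2*F² (o(F) = (F² + F²) + F = 2*F² + F = F + 2*F²)
D = -141 (D = -4*(1 + 2*(-4))*(-5) - 1 = -4*(1 - 8)*(-5) - 1 = -4*(-7)*(-5) - 1 = 28*(-5) - 1 = -140 - 1 = -141)
y = -25 (y = 5*(-5) = -25)
(y + D)² = (-25 - 141)² = (-166)² = 27556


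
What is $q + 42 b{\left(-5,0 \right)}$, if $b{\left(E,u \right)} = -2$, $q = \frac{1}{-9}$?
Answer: $- \frac{757}{9} \approx -84.111$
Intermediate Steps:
$q = - \frac{1}{9} \approx -0.11111$
$q + 42 b{\left(-5,0 \right)} = - \frac{1}{9} + 42 \left(-2\right) = - \frac{1}{9} - 84 = - \frac{757}{9}$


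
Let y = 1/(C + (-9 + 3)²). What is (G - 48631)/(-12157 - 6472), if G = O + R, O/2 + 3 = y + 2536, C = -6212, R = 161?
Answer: 134031553/57526352 ≈ 2.3299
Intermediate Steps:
y = -1/6176 (y = 1/(-6212 + (-9 + 3)²) = 1/(-6212 + (-6)²) = 1/(-6212 + 36) = 1/(-6176) = -1/6176 ≈ -0.00016192)
O = 15643807/3088 (O = -6 + 2*(-1/6176 + 2536) = -6 + 2*(15662335/6176) = -6 + 15662335/3088 = 15643807/3088 ≈ 5066.0)
G = 16140975/3088 (G = 15643807/3088 + 161 = 16140975/3088 ≈ 5227.0)
(G - 48631)/(-12157 - 6472) = (16140975/3088 - 48631)/(-12157 - 6472) = -134031553/3088/(-18629) = -134031553/3088*(-1/18629) = 134031553/57526352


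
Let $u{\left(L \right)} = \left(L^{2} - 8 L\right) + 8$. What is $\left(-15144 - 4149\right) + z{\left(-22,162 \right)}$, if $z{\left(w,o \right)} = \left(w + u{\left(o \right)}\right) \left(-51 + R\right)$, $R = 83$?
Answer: $778595$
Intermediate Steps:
$u{\left(L \right)} = 8 + L^{2} - 8 L$
$z{\left(w,o \right)} = 256 - 256 o + 32 w + 32 o^{2}$ ($z{\left(w,o \right)} = \left(w + \left(8 + o^{2} - 8 o\right)\right) \left(-51 + 83\right) = \left(8 + w + o^{2} - 8 o\right) 32 = 256 - 256 o + 32 w + 32 o^{2}$)
$\left(-15144 - 4149\right) + z{\left(-22,162 \right)} = \left(-15144 - 4149\right) + \left(256 - 41472 + 32 \left(-22\right) + 32 \cdot 162^{2}\right) = -19293 + \left(256 - 41472 - 704 + 32 \cdot 26244\right) = -19293 + \left(256 - 41472 - 704 + 839808\right) = -19293 + 797888 = 778595$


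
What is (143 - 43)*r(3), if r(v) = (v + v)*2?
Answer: 1200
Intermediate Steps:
r(v) = 4*v (r(v) = (2*v)*2 = 4*v)
(143 - 43)*r(3) = (143 - 43)*(4*3) = 100*12 = 1200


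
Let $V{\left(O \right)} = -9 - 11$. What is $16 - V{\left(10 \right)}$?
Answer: $36$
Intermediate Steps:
$V{\left(O \right)} = -20$
$16 - V{\left(10 \right)} = 16 - -20 = 16 + 20 = 36$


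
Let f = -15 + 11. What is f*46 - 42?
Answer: -226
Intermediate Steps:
f = -4
f*46 - 42 = -4*46 - 42 = -184 - 42 = -226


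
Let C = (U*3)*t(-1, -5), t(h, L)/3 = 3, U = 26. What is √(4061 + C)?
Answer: √4763 ≈ 69.015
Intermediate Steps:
t(h, L) = 9 (t(h, L) = 3*3 = 9)
C = 702 (C = (26*3)*9 = 78*9 = 702)
√(4061 + C) = √(4061 + 702) = √4763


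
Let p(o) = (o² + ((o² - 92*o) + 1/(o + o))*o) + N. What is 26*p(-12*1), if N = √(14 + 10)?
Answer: -385619 + 52*√6 ≈ -3.8549e+5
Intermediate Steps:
N = 2*√6 (N = √24 = 2*√6 ≈ 4.8990)
p(o) = o² + 2*√6 + o*(o² + 1/(2*o) - 92*o) (p(o) = (o² + ((o² - 92*o) + 1/(o + o))*o) + 2*√6 = (o² + ((o² - 92*o) + 1/(2*o))*o) + 2*√6 = (o² + (o² + 1/(2*o) - 92*o)*o) + 2*√6 = (o² + o*(o² + 1/(2*o) - 92*o)) + 2*√6 = o² + 2*√6 + o*(o² + 1/(2*o) - 92*o))
26*p(-12*1) = 26*(½ + (-12*1)³ - 91*(-12*1)² + 2*√6) = 26*(½ + (-12)³ - 91*(-12)² + 2*√6) = 26*(½ - 1728 - 91*144 + 2*√6) = 26*(½ - 1728 - 13104 + 2*√6) = 26*(-29663/2 + 2*√6) = -385619 + 52*√6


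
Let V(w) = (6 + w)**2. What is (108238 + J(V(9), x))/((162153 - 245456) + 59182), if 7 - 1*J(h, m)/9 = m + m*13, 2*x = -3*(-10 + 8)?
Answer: -107923/24121 ≈ -4.4742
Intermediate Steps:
x = 3 (x = (-3*(-10 + 8))/2 = (-3*(-2))/2 = (1/2)*6 = 3)
J(h, m) = 63 - 126*m (J(h, m) = 63 - 9*(m + m*13) = 63 - 9*(m + 13*m) = 63 - 126*m)
(108238 + J(V(9), x))/((162153 - 245456) + 59182) = (108238 + (63 - 126*3))/((162153 - 245456) + 59182) = (108238 + (63 - 378))/(-83303 + 59182) = (108238 - 315)/(-24121) = 107923*(-1/24121) = -107923/24121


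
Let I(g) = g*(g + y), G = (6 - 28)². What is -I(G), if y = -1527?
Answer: 504812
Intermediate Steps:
G = 484 (G = (-22)² = 484)
I(g) = g*(-1527 + g) (I(g) = g*(g - 1527) = g*(-1527 + g))
-I(G) = -484*(-1527 + 484) = -484*(-1043) = -1*(-504812) = 504812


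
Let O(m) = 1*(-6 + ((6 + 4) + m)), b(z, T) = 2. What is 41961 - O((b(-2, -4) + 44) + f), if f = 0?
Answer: 41911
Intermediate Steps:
O(m) = 4 + m (O(m) = 1*(-6 + (10 + m)) = 1*(4 + m) = 4 + m)
41961 - O((b(-2, -4) + 44) + f) = 41961 - (4 + ((2 + 44) + 0)) = 41961 - (4 + (46 + 0)) = 41961 - (4 + 46) = 41961 - 1*50 = 41961 - 50 = 41911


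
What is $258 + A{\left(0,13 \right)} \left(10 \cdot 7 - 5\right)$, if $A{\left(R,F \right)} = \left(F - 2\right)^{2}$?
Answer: $8123$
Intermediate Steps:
$A{\left(R,F \right)} = \left(-2 + F\right)^{2}$
$258 + A{\left(0,13 \right)} \left(10 \cdot 7 - 5\right) = 258 + \left(-2 + 13\right)^{2} \left(10 \cdot 7 - 5\right) = 258 + 11^{2} \left(70 - 5\right) = 258 + 121 \cdot 65 = 258 + 7865 = 8123$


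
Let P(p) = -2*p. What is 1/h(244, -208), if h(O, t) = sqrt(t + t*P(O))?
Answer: sqrt(6331)/25324 ≈ 0.0031420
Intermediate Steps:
h(O, t) = sqrt(t - 2*O*t) (h(O, t) = sqrt(t + t*(-2*O)) = sqrt(t - 2*O*t))
1/h(244, -208) = 1/(sqrt(-208*(1 - 2*244))) = 1/(sqrt(-208*(1 - 488))) = 1/(sqrt(-208*(-487))) = 1/(sqrt(101296)) = 1/(4*sqrt(6331)) = sqrt(6331)/25324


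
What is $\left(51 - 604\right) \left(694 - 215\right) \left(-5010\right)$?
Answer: $1327083870$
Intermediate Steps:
$\left(51 - 604\right) \left(694 - 215\right) \left(-5010\right) = \left(-553\right) 479 \left(-5010\right) = \left(-264887\right) \left(-5010\right) = 1327083870$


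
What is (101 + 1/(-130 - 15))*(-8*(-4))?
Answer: 468608/145 ≈ 3231.8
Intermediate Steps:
(101 + 1/(-130 - 15))*(-8*(-4)) = (101 + 1/(-145))*32 = (101 - 1/145)*32 = (14644/145)*32 = 468608/145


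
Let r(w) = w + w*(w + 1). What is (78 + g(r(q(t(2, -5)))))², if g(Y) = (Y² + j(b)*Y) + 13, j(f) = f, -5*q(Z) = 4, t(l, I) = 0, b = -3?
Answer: 3510681001/390625 ≈ 8987.3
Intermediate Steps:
q(Z) = -⅘ (q(Z) = -⅕*4 = -⅘)
r(w) = w + w*(1 + w)
g(Y) = 13 + Y² - 3*Y (g(Y) = (Y² - 3*Y) + 13 = 13 + Y² - 3*Y)
(78 + g(r(q(t(2, -5)))))² = (78 + (13 + (-4*(2 - ⅘)/5)² - (-12)*(2 - ⅘)/5))² = (78 + (13 + (-⅘*6/5)² - (-12)*6/(5*5)))² = (78 + (13 + (-24/25)² - 3*(-24/25)))² = (78 + (13 + 576/625 + 72/25))² = (78 + 10501/625)² = (59251/625)² = 3510681001/390625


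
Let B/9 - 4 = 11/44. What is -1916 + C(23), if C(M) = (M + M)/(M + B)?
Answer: -469236/245 ≈ -1915.2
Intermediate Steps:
B = 153/4 (B = 36 + 9*(11/44) = 36 + 9*(11*(1/44)) = 36 + 9*(¼) = 36 + 9/4 = 153/4 ≈ 38.250)
C(M) = 2*M/(153/4 + M) (C(M) = (M + M)/(M + 153/4) = (2*M)/(153/4 + M) = 2*M/(153/4 + M))
-1916 + C(23) = -1916 + 8*23/(153 + 4*23) = -1916 + 8*23/(153 + 92) = -1916 + 8*23/245 = -1916 + 8*23*(1/245) = -1916 + 184/245 = -469236/245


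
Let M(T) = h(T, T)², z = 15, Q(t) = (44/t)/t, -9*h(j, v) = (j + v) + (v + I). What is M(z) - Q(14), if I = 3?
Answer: 12445/441 ≈ 28.220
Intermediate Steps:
h(j, v) = -⅓ - 2*v/9 - j/9 (h(j, v) = -((j + v) + (v + 3))/9 = -((j + v) + (3 + v))/9 = -(3 + j + 2*v)/9 = -⅓ - 2*v/9 - j/9)
Q(t) = 44/t²
M(T) = (-⅓ - T/3)² (M(T) = (-⅓ - 2*T/9 - T/9)² = (-⅓ - T/3)²)
M(z) - Q(14) = (1 + 15)²/9 - 44/14² = (⅑)*16² - 44/196 = (⅑)*256 - 1*11/49 = 256/9 - 11/49 = 12445/441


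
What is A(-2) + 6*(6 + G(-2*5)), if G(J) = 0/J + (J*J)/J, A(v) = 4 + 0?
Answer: -20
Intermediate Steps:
A(v) = 4
G(J) = J (G(J) = 0 + J²/J = 0 + J = J)
A(-2) + 6*(6 + G(-2*5)) = 4 + 6*(6 - 2*5) = 4 + 6*(6 - 10) = 4 + 6*(-4) = 4 - 24 = -20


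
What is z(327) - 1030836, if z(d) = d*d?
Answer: -923907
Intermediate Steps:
z(d) = d²
z(327) - 1030836 = 327² - 1030836 = 106929 - 1030836 = -923907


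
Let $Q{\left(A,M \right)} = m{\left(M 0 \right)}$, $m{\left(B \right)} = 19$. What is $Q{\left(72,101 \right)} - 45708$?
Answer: $-45689$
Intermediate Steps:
$Q{\left(A,M \right)} = 19$
$Q{\left(72,101 \right)} - 45708 = 19 - 45708 = -45689$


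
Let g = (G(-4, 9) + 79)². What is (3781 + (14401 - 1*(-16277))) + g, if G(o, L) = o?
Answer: 40084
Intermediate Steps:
g = 5625 (g = (-4 + 79)² = 75² = 5625)
(3781 + (14401 - 1*(-16277))) + g = (3781 + (14401 - 1*(-16277))) + 5625 = (3781 + (14401 + 16277)) + 5625 = (3781 + 30678) + 5625 = 34459 + 5625 = 40084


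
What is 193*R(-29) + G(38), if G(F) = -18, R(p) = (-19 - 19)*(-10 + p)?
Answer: 286008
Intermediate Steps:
R(p) = 380 - 38*p (R(p) = -38*(-10 + p) = 380 - 38*p)
193*R(-29) + G(38) = 193*(380 - 38*(-29)) - 18 = 193*(380 + 1102) - 18 = 193*1482 - 18 = 286026 - 18 = 286008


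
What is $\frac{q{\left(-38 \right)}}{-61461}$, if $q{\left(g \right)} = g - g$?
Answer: $0$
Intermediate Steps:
$q{\left(g \right)} = 0$
$\frac{q{\left(-38 \right)}}{-61461} = \frac{0}{-61461} = 0 \left(- \frac{1}{61461}\right) = 0$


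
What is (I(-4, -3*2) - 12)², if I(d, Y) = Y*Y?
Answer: 576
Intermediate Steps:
I(d, Y) = Y²
(I(-4, -3*2) - 12)² = ((-3*2)² - 12)² = ((-6)² - 12)² = (36 - 12)² = 24² = 576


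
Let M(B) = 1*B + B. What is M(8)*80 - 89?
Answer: 1191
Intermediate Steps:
M(B) = 2*B (M(B) = B + B = 2*B)
M(8)*80 - 89 = (2*8)*80 - 89 = 16*80 - 89 = 1280 - 89 = 1191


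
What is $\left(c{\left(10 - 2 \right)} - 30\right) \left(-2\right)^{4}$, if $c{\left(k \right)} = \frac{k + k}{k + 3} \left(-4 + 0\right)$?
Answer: $- \frac{6304}{11} \approx -573.09$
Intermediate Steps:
$c{\left(k \right)} = - \frac{8 k}{3 + k}$ ($c{\left(k \right)} = \frac{2 k}{3 + k} \left(-4\right) = - \frac{8 k}{3 + k}$)
$\left(c{\left(10 - 2 \right)} - 30\right) \left(-2\right)^{4} = \left(- \frac{8 \left(10 - 2\right)}{3 + \left(10 - 2\right)} - 30\right) \left(-2\right)^{4} = \left(- \frac{8 \left(10 - 2\right)}{3 + \left(10 - 2\right)} - 30\right) 16 = \left(\left(-8\right) 8 \frac{1}{3 + 8} - 30\right) 16 = \left(\left(-8\right) 8 \cdot \frac{1}{11} - 30\right) 16 = \left(- \frac{64}{11} - 30\right) 16 = \left(- \frac{394}{11}\right) 16 = - \frac{6304}{11}$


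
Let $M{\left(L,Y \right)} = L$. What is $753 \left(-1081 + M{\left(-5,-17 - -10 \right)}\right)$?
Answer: $-817758$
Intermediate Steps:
$753 \left(-1081 + M{\left(-5,-17 - -10 \right)}\right) = 753 \left(-1081 - 5\right) = 753 \left(-1086\right) = -817758$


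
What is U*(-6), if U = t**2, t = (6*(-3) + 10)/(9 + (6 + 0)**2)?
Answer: -128/675 ≈ -0.18963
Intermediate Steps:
t = -8/45 (t = (-18 + 10)/(9 + 6**2) = -8/(9 + 36) = -8/45 ≈ -0.17778)
U = 64/2025 (U = (-8/45)**2 = 64/2025 ≈ 0.031605)
U*(-6) = (64/2025)*(-6) = -128/675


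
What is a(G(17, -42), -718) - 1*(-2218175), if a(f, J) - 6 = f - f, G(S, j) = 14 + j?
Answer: 2218181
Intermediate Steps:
a(f, J) = 6 (a(f, J) = 6 + (f - f) = 6 + 0 = 6)
a(G(17, -42), -718) - 1*(-2218175) = 6 - 1*(-2218175) = 6 + 2218175 = 2218181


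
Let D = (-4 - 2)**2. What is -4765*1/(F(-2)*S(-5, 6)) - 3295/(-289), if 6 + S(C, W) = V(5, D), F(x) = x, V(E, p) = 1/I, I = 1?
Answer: -268827/578 ≈ -465.10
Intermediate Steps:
D = 36 (D = (-6)**2 = 36)
V(E, p) = 1 (V(E, p) = 1/1 = 1)
S(C, W) = -5 (S(C, W) = -6 + 1 = -5)
-4765*1/(F(-2)*S(-5, 6)) - 3295/(-289) = -4765/((-5*(-2))) - 3295/(-289) = -4765/10 - 3295*(-1/289) = -4765*1/10 + 3295/289 = -953/2 + 3295/289 = -268827/578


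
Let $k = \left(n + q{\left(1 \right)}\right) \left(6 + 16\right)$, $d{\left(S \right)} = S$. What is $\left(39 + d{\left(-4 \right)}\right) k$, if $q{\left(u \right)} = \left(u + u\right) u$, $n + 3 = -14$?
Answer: $-11550$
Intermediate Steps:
$n = -17$ ($n = -3 - 14 = -17$)
$q{\left(u \right)} = 2 u^{2}$ ($q{\left(u \right)} = 2 u u = 2 u^{2}$)
$k = -330$ ($k = \left(-17 + 2 \cdot 1^{2}\right) \left(6 + 16\right) = \left(-17 + 2 \cdot 1\right) 22 = \left(-17 + 2\right) 22 = \left(-15\right) 22 = -330$)
$\left(39 + d{\left(-4 \right)}\right) k = \left(39 - 4\right) \left(-330\right) = 35 \left(-330\right) = -11550$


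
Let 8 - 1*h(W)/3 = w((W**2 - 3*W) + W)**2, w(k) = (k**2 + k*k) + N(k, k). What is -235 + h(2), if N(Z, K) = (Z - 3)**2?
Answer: -454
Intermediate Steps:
N(Z, K) = (-3 + Z)**2
w(k) = (-3 + k)**2 + 2*k**2 (w(k) = (k**2 + k*k) + (-3 + k)**2 = (k**2 + k**2) + (-3 + k)**2 = 2*k**2 + (-3 + k)**2 = (-3 + k)**2 + 2*k**2)
h(W) = 24 - 3*((-3 + W**2 - 2*W)**2 + 2*(W**2 - 2*W)**2)**2 (h(W) = 24 - 3*((-3 + ((W**2 - 3*W) + W))**2 + 2*((W**2 - 3*W) + W)**2)**2 = 24 - 3*((-3 + (W**2 - 2*W))**2 + 2*(W**2 - 2*W)**2)**2 = 24 - 3*((-3 + W**2 - 2*W)**2 + 2*(W**2 - 2*W)**2)**2)
-235 + h(2) = -235 + (24 - 3*((-3 + 2*(-2 + 2))**2 + 2*2**2*(-2 + 2)**2)**2) = -235 + (24 - 3*((-3 + 2*0)**2 + 2*4*0**2)**2) = -235 + (24 - 3*((-3 + 0)**2 + 2*4*0)**2) = -235 + (24 - 3*((-3)**2 + 0)**2) = -235 + (24 - 3*(9 + 0)**2) = -235 + (24 - 3*9**2) = -235 + (24 - 3*81) = -235 + (24 - 243) = -235 - 219 = -454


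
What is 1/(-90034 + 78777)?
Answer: -1/11257 ≈ -8.8834e-5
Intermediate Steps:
1/(-90034 + 78777) = 1/(-11257) = -1/11257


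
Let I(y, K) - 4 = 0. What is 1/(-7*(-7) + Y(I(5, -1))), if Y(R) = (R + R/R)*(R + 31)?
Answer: 1/224 ≈ 0.0044643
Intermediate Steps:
I(y, K) = 4 (I(y, K) = 4 + 0 = 4)
Y(R) = (1 + R)*(31 + R) (Y(R) = (R + 1)*(31 + R) = (1 + R)*(31 + R))
1/(-7*(-7) + Y(I(5, -1))) = 1/(-7*(-7) + (31 + 4**2 + 32*4)) = 1/(49 + (31 + 16 + 128)) = 1/(49 + 175) = 1/224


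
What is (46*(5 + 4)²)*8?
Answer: 29808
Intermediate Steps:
(46*(5 + 4)²)*8 = (46*9²)*8 = (46*81)*8 = 3726*8 = 29808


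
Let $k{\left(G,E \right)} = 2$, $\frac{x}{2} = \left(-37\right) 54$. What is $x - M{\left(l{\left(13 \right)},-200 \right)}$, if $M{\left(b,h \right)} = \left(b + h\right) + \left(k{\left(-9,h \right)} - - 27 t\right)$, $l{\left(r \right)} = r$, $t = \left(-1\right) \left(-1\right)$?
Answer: $-3838$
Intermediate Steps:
$t = 1$
$x = -3996$ ($x = 2 \left(\left(-37\right) 54\right) = 2 \left(-1998\right) = -3996$)
$M{\left(b,h \right)} = 29 + b + h$ ($M{\left(b,h \right)} = \left(b + h\right) - \left(-2 - 27\right) = \left(b + h\right) + \left(2 - -27\right) = \left(b + h\right) + \left(2 + 27\right) = \left(b + h\right) + 29 = 29 + b + h$)
$x - M{\left(l{\left(13 \right)},-200 \right)} = -3996 - \left(29 + 13 - 200\right) = -3996 - -158 = -3996 + 158 = -3838$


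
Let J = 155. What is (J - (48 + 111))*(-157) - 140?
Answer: 488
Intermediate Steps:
(J - (48 + 111))*(-157) - 140 = (155 - (48 + 111))*(-157) - 140 = (155 - 1*159)*(-157) - 140 = (155 - 159)*(-157) - 140 = -4*(-157) - 140 = 628 - 140 = 488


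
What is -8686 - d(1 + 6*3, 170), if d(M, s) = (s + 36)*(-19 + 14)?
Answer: -7656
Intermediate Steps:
d(M, s) = -180 - 5*s (d(M, s) = (36 + s)*(-5) = -180 - 5*s)
-8686 - d(1 + 6*3, 170) = -8686 - (-180 - 5*170) = -8686 - (-180 - 850) = -8686 - 1*(-1030) = -8686 + 1030 = -7656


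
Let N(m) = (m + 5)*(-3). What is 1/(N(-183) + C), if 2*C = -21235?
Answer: -2/20167 ≈ -9.9172e-5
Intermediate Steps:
N(m) = -15 - 3*m (N(m) = (5 + m)*(-3) = -15 - 3*m)
C = -21235/2 (C = (½)*(-21235) = -21235/2 ≈ -10618.)
1/(N(-183) + C) = 1/((-15 - 3*(-183)) - 21235/2) = 1/((-15 + 549) - 21235/2) = 1/(534 - 21235/2) = 1/(-20167/2) = -2/20167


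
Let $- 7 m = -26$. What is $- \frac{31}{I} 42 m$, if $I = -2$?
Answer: $2418$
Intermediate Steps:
$m = \frac{26}{7}$ ($m = \left(- \frac{1}{7}\right) \left(-26\right) = \frac{26}{7} \approx 3.7143$)
$- \frac{31}{I} 42 m = - \frac{31}{-2} \cdot 42 \cdot \frac{26}{7} = \left(-31\right) \left(- \frac{1}{2}\right) 42 \cdot \frac{26}{7} = \frac{31}{2} \cdot 42 \cdot \frac{26}{7} = 651 \cdot \frac{26}{7} = 2418$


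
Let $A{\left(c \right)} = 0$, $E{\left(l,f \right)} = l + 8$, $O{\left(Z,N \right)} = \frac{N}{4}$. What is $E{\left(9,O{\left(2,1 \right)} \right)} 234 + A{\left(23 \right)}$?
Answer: $3978$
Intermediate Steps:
$O{\left(Z,N \right)} = \frac{N}{4}$ ($O{\left(Z,N \right)} = N \frac{1}{4} = \frac{N}{4}$)
$E{\left(l,f \right)} = 8 + l$
$E{\left(9,O{\left(2,1 \right)} \right)} 234 + A{\left(23 \right)} = \left(8 + 9\right) 234 + 0 = 17 \cdot 234 + 0 = 3978 + 0 = 3978$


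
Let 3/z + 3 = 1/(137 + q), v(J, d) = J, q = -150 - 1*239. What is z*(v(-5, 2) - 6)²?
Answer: -91476/757 ≈ -120.84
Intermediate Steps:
q = -389 (q = -150 - 239 = -389)
z = -756/757 (z = 3/(-3 + 1/(137 - 389)) = 3/(-3 + 1/(-252)) = 3/(-3 - 1/252) = 3/(-757/252) = 3*(-252/757) = -756/757 ≈ -0.99868)
z*(v(-5, 2) - 6)² = -756*(-5 - 6)²/757 = -756/757*(-11)² = -756/757*121 = -91476/757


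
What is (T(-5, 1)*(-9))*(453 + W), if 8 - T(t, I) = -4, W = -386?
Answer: -7236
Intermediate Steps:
T(t, I) = 12 (T(t, I) = 8 - 1*(-4) = 8 + 4 = 12)
(T(-5, 1)*(-9))*(453 + W) = (12*(-9))*(453 - 386) = -108*67 = -7236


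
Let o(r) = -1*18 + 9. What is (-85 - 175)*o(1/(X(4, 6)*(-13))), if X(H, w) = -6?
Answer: 2340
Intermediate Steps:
o(r) = -9 (o(r) = -18 + 9 = -9)
(-85 - 175)*o(1/(X(4, 6)*(-13))) = (-85 - 175)*(-9) = -260*(-9) = 2340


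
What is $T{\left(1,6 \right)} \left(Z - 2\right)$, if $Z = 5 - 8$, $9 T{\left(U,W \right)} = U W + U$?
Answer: $- \frac{35}{9} \approx -3.8889$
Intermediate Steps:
$T{\left(U,W \right)} = \frac{U}{9} + \frac{U W}{9}$ ($T{\left(U,W \right)} = \frac{U W + U}{9} = \frac{U + U W}{9} = \frac{U}{9} + \frac{U W}{9}$)
$Z = -3$ ($Z = 5 - 8 = -3$)
$T{\left(1,6 \right)} \left(Z - 2\right) = \frac{1}{9} \cdot 1 \left(1 + 6\right) \left(-3 - 2\right) = \frac{1}{9} \cdot 1 \cdot 7 \left(-5\right) = \frac{7}{9} \left(-5\right) = - \frac{35}{9}$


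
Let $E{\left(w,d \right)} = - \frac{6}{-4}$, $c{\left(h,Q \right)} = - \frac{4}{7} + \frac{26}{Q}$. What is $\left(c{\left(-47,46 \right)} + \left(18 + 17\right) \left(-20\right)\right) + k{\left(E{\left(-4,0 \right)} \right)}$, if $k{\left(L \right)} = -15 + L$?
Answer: $- \frac{229749}{322} \approx -713.51$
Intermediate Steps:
$c{\left(h,Q \right)} = - \frac{4}{7} + \frac{26}{Q}$ ($c{\left(h,Q \right)} = \left(-4\right) \frac{1}{7} + \frac{26}{Q} = - \frac{4}{7} + \frac{26}{Q}$)
$E{\left(w,d \right)} = \frac{3}{2}$ ($E{\left(w,d \right)} = \left(-6\right) \left(- \frac{1}{4}\right) = \frac{3}{2}$)
$\left(c{\left(-47,46 \right)} + \left(18 + 17\right) \left(-20\right)\right) + k{\left(E{\left(-4,0 \right)} \right)} = \left(\left(- \frac{4}{7} + \frac{26}{46}\right) + \left(18 + 17\right) \left(-20\right)\right) + \left(-15 + \frac{3}{2}\right) = \left(\left(- \frac{4}{7} + 26 \cdot \frac{1}{46}\right) + 35 \left(-20\right)\right) - \frac{27}{2} = \left(\left(- \frac{4}{7} + \frac{13}{23}\right) - 700\right) - \frac{27}{2} = \left(- \frac{1}{161} - 700\right) - \frac{27}{2} = - \frac{112701}{161} - \frac{27}{2} = - \frac{229749}{322}$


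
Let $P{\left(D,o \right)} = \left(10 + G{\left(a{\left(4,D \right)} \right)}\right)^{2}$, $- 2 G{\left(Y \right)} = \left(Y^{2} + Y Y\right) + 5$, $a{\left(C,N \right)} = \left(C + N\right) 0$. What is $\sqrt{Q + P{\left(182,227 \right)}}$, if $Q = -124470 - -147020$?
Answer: $\frac{5 \sqrt{3617}}{2} \approx 150.35$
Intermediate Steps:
$a{\left(C,N \right)} = 0$
$G{\left(Y \right)} = - \frac{5}{2} - Y^{2}$ ($G{\left(Y \right)} = - \frac{\left(Y^{2} + Y Y\right) + 5}{2} = - \frac{\left(Y^{2} + Y^{2}\right) + 5}{2} = - \frac{2 Y^{2} + 5}{2} = - \frac{5 + 2 Y^{2}}{2} = - \frac{5}{2} - Y^{2}$)
$P{\left(D,o \right)} = \frac{225}{4}$ ($P{\left(D,o \right)} = \left(10 - \frac{5}{2}\right)^{2} = \left(\frac{15}{2}\right)^{2} = \frac{225}{4}$)
$Q = 22550$ ($Q = -124470 + 147020 = 22550$)
$\sqrt{Q + P{\left(182,227 \right)}} = \sqrt{22550 + \frac{225}{4}} = \sqrt{\frac{90425}{4}} = \frac{5 \sqrt{3617}}{2}$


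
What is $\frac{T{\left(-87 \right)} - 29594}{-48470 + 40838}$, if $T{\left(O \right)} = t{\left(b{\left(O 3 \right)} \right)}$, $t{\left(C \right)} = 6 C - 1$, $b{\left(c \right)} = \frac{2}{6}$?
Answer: $\frac{29593}{7632} \approx 3.8775$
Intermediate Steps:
$b{\left(c \right)} = \frac{1}{3}$ ($b{\left(c \right)} = 2 \cdot \frac{1}{6} = \frac{1}{3}$)
$t{\left(C \right)} = -1 + 6 C$
$T{\left(O \right)} = 1$ ($T{\left(O \right)} = -1 + 6 \cdot \frac{1}{3} = -1 + 2 = 1$)
$\frac{T{\left(-87 \right)} - 29594}{-48470 + 40838} = \frac{1 - 29594}{-48470 + 40838} = - \frac{29593}{-7632} = \left(-29593\right) \left(- \frac{1}{7632}\right) = \frac{29593}{7632}$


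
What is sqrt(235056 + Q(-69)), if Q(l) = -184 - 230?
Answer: sqrt(234642) ≈ 484.40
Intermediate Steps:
Q(l) = -414
sqrt(235056 + Q(-69)) = sqrt(235056 - 414) = sqrt(234642)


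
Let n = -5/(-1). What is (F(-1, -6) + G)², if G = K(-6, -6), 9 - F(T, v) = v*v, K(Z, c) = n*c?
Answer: 3249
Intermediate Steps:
n = 5 (n = -5*(-1) = 5)
K(Z, c) = 5*c
F(T, v) = 9 - v² (F(T, v) = 9 - v*v = 9 - v²)
G = -30 (G = 5*(-6) = -30)
(F(-1, -6) + G)² = ((9 - 1*(-6)²) - 30)² = ((9 - 1*36) - 30)² = ((9 - 36) - 30)² = (-27 - 30)² = (-57)² = 3249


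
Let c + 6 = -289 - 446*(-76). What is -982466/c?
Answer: -982466/33601 ≈ -29.239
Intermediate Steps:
c = 33601 (c = -6 + (-289 - 446*(-76)) = -6 + (-289 + 33896) = -6 + 33607 = 33601)
-982466/c = -982466/33601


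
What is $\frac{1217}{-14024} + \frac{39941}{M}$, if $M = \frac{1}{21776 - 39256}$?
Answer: $- \frac{9791117569537}{14024} \approx -6.9817 \cdot 10^{8}$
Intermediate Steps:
$M = - \frac{1}{17480}$ ($M = \frac{1}{-17480} = - \frac{1}{17480} \approx -5.7208 \cdot 10^{-5}$)
$\frac{1217}{-14024} + \frac{39941}{M} = \frac{1217}{-14024} + \frac{39941}{- \frac{1}{17480}} = 1217 \left(- \frac{1}{14024}\right) + 39941 \left(-17480\right) = - \frac{1217}{14024} - 698168680 = - \frac{9791117569537}{14024}$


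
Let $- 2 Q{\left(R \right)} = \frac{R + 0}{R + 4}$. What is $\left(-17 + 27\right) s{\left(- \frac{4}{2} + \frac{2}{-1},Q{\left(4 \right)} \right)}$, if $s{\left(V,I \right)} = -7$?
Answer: $-70$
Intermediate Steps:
$Q{\left(R \right)} = - \frac{R}{2 \left(4 + R\right)}$ ($Q{\left(R \right)} = - \frac{\left(R + 0\right) \frac{1}{R + 4}}{2} = - \frac{R \frac{1}{4 + R}}{2} = - \frac{R}{2 \left(4 + R\right)}$)
$\left(-17 + 27\right) s{\left(- \frac{4}{2} + \frac{2}{-1},Q{\left(4 \right)} \right)} = \left(-17 + 27\right) \left(-7\right) = 10 \left(-7\right) = -70$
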